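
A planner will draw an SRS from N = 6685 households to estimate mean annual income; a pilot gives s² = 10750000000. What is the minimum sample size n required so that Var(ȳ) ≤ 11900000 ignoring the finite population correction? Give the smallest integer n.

Without fpc, n₀ = s²/D = 10750000000/11900000 = 903.3613.
Rounding up, n = 904.

904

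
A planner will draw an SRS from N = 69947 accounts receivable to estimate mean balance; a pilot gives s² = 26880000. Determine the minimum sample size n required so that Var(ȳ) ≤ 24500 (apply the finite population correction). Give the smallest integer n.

1081

Without fpc, n₀ = s²/D = 26880000/24500 = 1097.1429.
With fpc, (1 − n/N)·s²/n ≤ D requires n ≥ n₀/(1 + n₀/N) = 1097.1429/(1 + 1097.1429/69947) = 1080.1996.
Rounding up, n = 1081.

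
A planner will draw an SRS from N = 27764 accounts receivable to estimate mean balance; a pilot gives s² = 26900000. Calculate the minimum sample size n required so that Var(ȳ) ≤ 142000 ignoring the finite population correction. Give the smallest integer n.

Without fpc, n₀ = s²/D = 26900000/142000 = 189.4366.
Rounding up, n = 190.

190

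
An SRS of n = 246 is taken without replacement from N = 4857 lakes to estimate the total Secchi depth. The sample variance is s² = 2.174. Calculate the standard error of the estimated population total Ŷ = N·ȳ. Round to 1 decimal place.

Var(Ŷ) = N²·Var(ȳ) = N²·(1 − n/N)·s²/n.
f = 246/4857 = 0.05064855; Var(ȳ) = 0.94935145·2.174/246 = 0.008389797.
Var(Ŷ) = 4857² · 0.008389797 = 197919.08.
SE(Ŷ) = √(197919.08) = 444.9.

444.9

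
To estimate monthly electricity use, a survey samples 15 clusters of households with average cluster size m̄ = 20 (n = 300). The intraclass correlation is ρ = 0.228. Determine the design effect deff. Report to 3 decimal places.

deff = 1 + (20 − 1)·0.228 = 1 + 4.332 = 5.332.

5.332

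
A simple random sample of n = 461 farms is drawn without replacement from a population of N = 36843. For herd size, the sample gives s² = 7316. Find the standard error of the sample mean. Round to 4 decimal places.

Under SRS without replacement, Var(ȳ) = (1 − f)·s²/n with f = n/N = 461/36843 = 0.01251255.
Var(ȳ) = (1 − 0.01251255)·7316/461 = 0.98748745·15.869848 = 15.671276.
SE(ȳ) = √(15.671276) = 3.9587.

3.9587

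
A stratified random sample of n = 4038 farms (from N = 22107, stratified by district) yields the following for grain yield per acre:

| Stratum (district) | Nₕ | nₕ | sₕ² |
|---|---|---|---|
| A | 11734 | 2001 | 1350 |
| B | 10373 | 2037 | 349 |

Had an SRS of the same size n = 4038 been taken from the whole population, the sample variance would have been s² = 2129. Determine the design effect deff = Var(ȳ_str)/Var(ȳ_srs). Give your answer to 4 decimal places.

Var(ȳ_str) = Σ Wₕ²(1−fₕ)sₕ²/nₕ with Wₕ = Nₕ/22107:
  A: (11734/22107)²·(1−2001/11734)·1350/2001 = 0.1576594
  B: (10373/22107)²·(1−2037/10373)·349/2037 = 0.030313554
  → Var(ȳ_str) = 0.18797295.
Var(ȳ_srs) = (1 − 4038/22107)·2129/4038 = 0.43093687.
deff = 0.18797295 / 0.43093687 = 0.4362.

0.4362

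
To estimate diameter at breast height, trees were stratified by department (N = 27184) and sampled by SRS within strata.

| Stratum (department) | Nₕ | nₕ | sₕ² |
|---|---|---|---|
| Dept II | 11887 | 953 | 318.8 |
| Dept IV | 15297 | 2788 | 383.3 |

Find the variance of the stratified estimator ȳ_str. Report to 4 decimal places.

Var(ȳ_str) = Σₕ Wₕ²(1 − fₕ)sₕ²/nₕ with Wₕ = Nₕ/N, N = 27184.
Dept II: Wₕ = 0.43727928; term = 0.43727928²·(1 − 0.08017162)·318.8/953 = 0.058836932.
Dept IV: Wₕ = 0.56272072; term = 0.56272072²·(1 − 0.18225796)·383.3/2788 = 0.035599851.
Sum = 0.094436783.

0.0944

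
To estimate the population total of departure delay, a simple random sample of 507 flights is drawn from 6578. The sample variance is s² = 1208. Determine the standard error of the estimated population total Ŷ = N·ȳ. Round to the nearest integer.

Var(Ŷ) = N²·Var(ȳ) = N²·(1 − n/N)·s²/n.
f = 507/6578 = 0.07707510; Var(ȳ) = 0.92292490·1208/507 = 2.1990006.
Var(Ŷ) = 6578² · 2.1990006 = 9.5150941 × 10^7.
SE(Ŷ) = √(9.5150941 × 10^7) = 9755.

9755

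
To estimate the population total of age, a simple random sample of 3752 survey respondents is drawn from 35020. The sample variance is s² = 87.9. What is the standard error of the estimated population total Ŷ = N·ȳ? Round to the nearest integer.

5065

Var(Ŷ) = N²·Var(ȳ) = N²·(1 − n/N)·s²/n.
f = 3752/35020 = 0.10713878; Var(ȳ) = 0.89286122·87.9/3752 = 0.020917511.
Var(Ŷ) = 35020² · 0.020917511 = 2.5653244 × 10^7.
SE(Ŷ) = √(2.5653244 × 10^7) = 5065.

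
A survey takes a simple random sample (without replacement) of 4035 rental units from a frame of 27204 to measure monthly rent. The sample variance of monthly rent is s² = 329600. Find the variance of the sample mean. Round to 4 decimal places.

Under SRS without replacement, Var(ȳ) = (1 − f)·s²/n with f = n/N = 4035/27204 = 0.14832378.
Var(ȳ) = (1 − 0.14832378)·329600/4035 = 0.85167622·81.685254 = 69.569389.

69.5694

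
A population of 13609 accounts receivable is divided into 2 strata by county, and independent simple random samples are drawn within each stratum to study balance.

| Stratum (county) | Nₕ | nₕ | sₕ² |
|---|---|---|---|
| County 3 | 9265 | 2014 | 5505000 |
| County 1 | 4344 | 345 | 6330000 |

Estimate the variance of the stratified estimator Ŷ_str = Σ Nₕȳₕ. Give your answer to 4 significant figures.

5.024 × 10^11

Var(Ŷ_str) = Σₕ Nₕ²(1 − fₕ)sₕ²/nₕ.
County 3: 9265²·(1 − 2014/9265)·5505000/2014 = 1.8362896 × 10^11.
County 1: 4344²·(1 − 345/4344)·6330000/345 = 3.1873212 × 10^11.
Sum = 5.0236108 × 10^11.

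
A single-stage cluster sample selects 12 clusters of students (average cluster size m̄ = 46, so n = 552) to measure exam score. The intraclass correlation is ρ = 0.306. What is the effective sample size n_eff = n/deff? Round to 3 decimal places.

deff = 1 + (46 − 1)·0.306 = 1 + 13.77 = 14.77.
n_eff = 552 / 14.77 = 37.373.

37.373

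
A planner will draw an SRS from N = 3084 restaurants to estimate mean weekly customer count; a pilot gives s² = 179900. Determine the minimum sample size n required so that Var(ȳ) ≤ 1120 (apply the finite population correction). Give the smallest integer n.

Without fpc, n₀ = s²/D = 179900/1120 = 160.6250.
With fpc, (1 − n/N)·s²/n ≤ D requires n ≥ n₀/(1 + n₀/N) = 160.6250/(1 + 160.6250/3084) = 152.6733.
Rounding up, n = 153.

153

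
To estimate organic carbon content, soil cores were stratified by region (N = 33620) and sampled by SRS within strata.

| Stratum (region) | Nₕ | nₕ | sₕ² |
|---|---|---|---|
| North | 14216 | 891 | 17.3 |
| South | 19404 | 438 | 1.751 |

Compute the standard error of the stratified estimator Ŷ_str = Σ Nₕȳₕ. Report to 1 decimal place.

2269.2

Var(Ŷ_str) = Σₕ Nₕ²(1 − fₕ)sₕ²/nₕ.
North: 14216²·(1 − 891/14216)·17.3/891 = 3.6780111 × 10^6.
South: 19404²·(1 − 438/19404)·1.751/438 = 1.4712248 × 10^6.
Sum = 5.1492359 × 10^6.
SE = √(5.1492359 × 10^6) = 2269.2.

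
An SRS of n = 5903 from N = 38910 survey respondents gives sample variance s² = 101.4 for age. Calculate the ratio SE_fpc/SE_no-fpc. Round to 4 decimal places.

0.9210

f = n/N = 5903/38910 = 0.15170907.
SE_no-fpc = √(s²/n) = 0.13106375; SE_fpc = √((1−f)s²/n) = 0.12071327.
Ratio = √(1−f) = 0.92102710.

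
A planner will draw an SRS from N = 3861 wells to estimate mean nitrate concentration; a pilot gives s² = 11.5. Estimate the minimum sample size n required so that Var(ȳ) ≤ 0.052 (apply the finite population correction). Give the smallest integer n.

Without fpc, n₀ = s²/D = 11.5/0.052 = 221.1538.
With fpc, (1 − n/N)·s²/n ≤ D requires n ≥ n₀/(1 + n₀/N) = 221.1538/(1 + 221.1538/3861) = 209.1726.
Rounding up, n = 210.

210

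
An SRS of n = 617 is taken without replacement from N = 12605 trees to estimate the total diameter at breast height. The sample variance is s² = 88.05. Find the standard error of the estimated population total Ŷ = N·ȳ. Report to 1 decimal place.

4643.7

Var(Ŷ) = N²·Var(ȳ) = N²·(1 − n/N)·s²/n.
f = 617/12605 = 0.04894883; Var(ȳ) = 0.95105117·88.05/617 = 0.13572132.
Var(Ŷ) = 12605² · 0.13572132 = 2.1564221 × 10^7.
SE(Ŷ) = √(2.1564221 × 10^7) = 4643.7.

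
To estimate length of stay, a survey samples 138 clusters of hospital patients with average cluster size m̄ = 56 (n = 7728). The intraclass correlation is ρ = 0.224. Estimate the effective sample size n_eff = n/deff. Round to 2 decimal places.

580.18

deff = 1 + (56 − 1)·0.224 = 1 + 12.32 = 13.32.
n_eff = 7728 / 13.32 = 580.18.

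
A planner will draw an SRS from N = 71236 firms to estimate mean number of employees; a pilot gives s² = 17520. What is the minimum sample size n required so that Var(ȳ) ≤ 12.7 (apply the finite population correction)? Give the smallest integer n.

Without fpc, n₀ = s²/D = 17520/12.7 = 1379.5276.
With fpc, (1 − n/N)·s²/n ≤ D requires n ≥ n₀/(1 + n₀/N) = 1379.5276/(1 + 1379.5276/71236) = 1353.3198.
Rounding up, n = 1354.

1354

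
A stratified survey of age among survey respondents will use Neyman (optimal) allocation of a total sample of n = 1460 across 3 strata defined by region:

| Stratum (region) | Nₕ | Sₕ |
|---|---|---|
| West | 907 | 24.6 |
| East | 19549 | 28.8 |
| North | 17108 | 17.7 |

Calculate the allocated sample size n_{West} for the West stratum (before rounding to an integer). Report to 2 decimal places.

36.68

Neyman allocation: nₕ = n·NₕSₕ / Σⱼ NⱼSⱼ.
Σ NⱼSⱼ = 907·24.6 + 19549·28.8 + 17108·17.7 = 888135.
n_{West} = 1460·907·24.6 / 888135 = 36.68.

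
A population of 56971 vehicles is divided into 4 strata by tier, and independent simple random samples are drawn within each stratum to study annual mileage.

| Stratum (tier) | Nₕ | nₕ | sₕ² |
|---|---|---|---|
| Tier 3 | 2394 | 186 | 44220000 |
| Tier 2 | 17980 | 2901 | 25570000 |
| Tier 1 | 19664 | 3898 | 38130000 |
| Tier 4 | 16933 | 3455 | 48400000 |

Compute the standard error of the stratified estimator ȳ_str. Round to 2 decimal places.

Var(ȳ_str) = Σₕ Wₕ²(1 − fₕ)sₕ²/nₕ with Wₕ = Nₕ/N, N = 56971.
Tier 3: Wₕ = 0.04202138; term = 0.04202138²·(1 − 0.07769424)·44220000/186 = 387.1875.
Tier 2: Wₕ = 0.31559916; term = 0.31559916²·(1 − 0.16134594)·25570000/2901 = 736.27074.
Tier 1: Wₕ = 0.34515806; term = 0.34515806²·(1 − 0.19823027)·38130000/3898 = 934.35233.
Tier 4: Wₕ = 0.29722139; term = 0.29722139²·(1 − 0.20403945)·48400000/3455 = 985.02893.
Sum = 3042.8395.
SE = √(3042.8395) = 55.16.

55.16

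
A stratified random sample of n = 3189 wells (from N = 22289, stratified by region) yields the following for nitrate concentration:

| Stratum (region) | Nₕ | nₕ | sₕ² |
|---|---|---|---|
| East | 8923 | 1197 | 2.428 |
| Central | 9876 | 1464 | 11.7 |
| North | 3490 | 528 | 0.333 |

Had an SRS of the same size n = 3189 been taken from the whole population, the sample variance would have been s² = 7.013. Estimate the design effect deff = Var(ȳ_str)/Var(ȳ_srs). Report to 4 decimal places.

0.8655

Var(ȳ_str) = Σ Wₕ²(1−fₕ)sₕ²/nₕ with Wₕ = Nₕ/22289:
  East: (8923/22289)²·(1−1197/8923)·2.428/1197 = 2.8147444 × 10^-4
  Central: (9876/22289)²·(1−1464/9876)·11.7/1464 = 0.0013364231
  North: (3490/22289)²·(1−528/3490)·0.333/528 = 1.3123196 × 10^-5
  → Var(ȳ_str) = 0.0016310207.
Var(ȳ_srs) = (1 − 3189/22289)·7.013/3189 = 0.0018844825.
deff = 0.0016310207 / 0.0018844825 = 0.8655.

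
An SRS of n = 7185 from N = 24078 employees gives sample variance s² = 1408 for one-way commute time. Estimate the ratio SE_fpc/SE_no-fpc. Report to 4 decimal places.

f = n/N = 7185/24078 = 0.29840518.
SE_no-fpc = √(s²/n) = 0.442678; SE_fpc = √((1−f)s²/n) = 0.37079266.
Ratio = √(1−f) = 0.83761257.

0.8376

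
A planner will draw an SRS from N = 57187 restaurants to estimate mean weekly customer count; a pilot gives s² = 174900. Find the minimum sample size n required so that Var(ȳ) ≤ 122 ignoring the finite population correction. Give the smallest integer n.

1434

Without fpc, n₀ = s²/D = 174900/122 = 1433.6066.
Rounding up, n = 1434.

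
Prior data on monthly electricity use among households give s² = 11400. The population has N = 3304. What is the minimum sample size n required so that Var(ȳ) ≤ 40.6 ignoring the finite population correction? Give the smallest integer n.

281

Without fpc, n₀ = s²/D = 11400/40.6 = 280.7882.
Rounding up, n = 281.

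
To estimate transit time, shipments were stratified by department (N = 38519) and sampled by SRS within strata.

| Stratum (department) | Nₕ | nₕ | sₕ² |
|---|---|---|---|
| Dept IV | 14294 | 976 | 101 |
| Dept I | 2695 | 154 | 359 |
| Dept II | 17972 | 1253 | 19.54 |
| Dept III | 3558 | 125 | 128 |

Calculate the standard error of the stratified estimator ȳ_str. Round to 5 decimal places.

Var(ȳ_str) = Σₕ Wₕ²(1 − fₕ)sₕ²/nₕ with Wₕ = Nₕ/N, N = 38519.
Dept IV: Wₕ = 0.37108959; term = 0.37108959²·(1 − 0.06828040)·101/976 = 0.01327744.
Dept I: Wₕ = 0.06996547; term = 0.06996547²·(1 − 0.05714286)·359/154 = 0.010759378.
Dept II: Wₕ = 0.46657494; term = 0.46657494²·(1 − 0.06971956)·19.54/1253 = 0.0031581313.
Dept III: Wₕ = 0.09237000; term = 0.09237000²·(1 − 0.03513210)·128/125 = 0.0084300412.
Sum = 0.035624991.
SE = √(0.035624991) = 0.18875.

0.18875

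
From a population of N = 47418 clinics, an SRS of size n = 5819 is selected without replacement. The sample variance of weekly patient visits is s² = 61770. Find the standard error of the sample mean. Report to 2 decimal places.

Under SRS without replacement, Var(ȳ) = (1 − f)·s²/n with f = n/N = 5819/47418 = 0.12271711.
Var(ȳ) = (1 − 0.12271711)·61770/5819 = 0.87728289·10.615226 = 9.3125561.
SE(ȳ) = √(9.3125561) = 3.05.

3.05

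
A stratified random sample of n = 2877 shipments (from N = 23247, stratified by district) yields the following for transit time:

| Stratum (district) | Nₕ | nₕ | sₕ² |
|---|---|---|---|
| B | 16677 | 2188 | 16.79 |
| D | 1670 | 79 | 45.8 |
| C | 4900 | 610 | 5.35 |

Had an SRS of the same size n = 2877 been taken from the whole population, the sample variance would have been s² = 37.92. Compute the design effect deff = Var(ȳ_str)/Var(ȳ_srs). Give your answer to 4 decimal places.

0.5734

Var(ȳ_str) = Σ Wₕ²(1−fₕ)sₕ²/nₕ with Wₕ = Nₕ/23247:
  B: (16677/23247)²·(1−2188/16677)·16.79/2188 = 0.0034310408
  D: (1670/23247)²·(1−79/1670)·45.8/79 = 0.0028503042
  C: (4900/23247)²·(1−610/4900)·5.35/610 = 3.4114852 × 10^-4
  → Var(ȳ_str) = 0.0066224935.
Var(ȳ_srs) = (1 − 2877/23247)·37.92/2877 = 0.011549218.
deff = 0.0066224935 / 0.011549218 = 0.5734.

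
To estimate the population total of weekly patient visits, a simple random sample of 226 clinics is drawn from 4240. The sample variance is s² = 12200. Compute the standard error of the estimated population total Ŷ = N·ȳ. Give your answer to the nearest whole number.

30311

Var(Ŷ) = N²·Var(ȳ) = N²·(1 − n/N)·s²/n.
f = 226/4240 = 0.05330189; Var(ȳ) = 0.94669811·12200/226 = 51.104942.
Var(Ŷ) = 4240² · 51.104942 = 9.1874421 × 10^8.
SE(Ŷ) = √(9.1874421 × 10^8) = 30311.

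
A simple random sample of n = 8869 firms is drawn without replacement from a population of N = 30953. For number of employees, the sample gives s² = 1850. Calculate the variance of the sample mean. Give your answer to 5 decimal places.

0.14882

Under SRS without replacement, Var(ȳ) = (1 − f)·s²/n with f = n/N = 8869/30953 = 0.28653119.
Var(ȳ) = (1 − 0.28653119)·1850/8869 = 0.71346881·0.20859172 = 0.14882369.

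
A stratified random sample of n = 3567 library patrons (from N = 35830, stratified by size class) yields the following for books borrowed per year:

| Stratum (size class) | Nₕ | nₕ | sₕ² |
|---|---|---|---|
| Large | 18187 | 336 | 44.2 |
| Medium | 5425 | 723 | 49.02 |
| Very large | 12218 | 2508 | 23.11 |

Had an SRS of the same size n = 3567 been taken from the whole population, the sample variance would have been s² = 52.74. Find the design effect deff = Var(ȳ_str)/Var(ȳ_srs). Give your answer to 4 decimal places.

Var(ȳ_str) = Σ Wₕ²(1−fₕ)sₕ²/nₕ with Wₕ = Nₕ/35830:
  Large: (18187/35830)²·(1−336/18187)·44.2/336 = 0.033266951
  Medium: (5425/35830)²·(1−723/5425)·49.02/723 = 0.0013471742
  Very large: (12218/35830)²·(1−2508/12218)·23.11/2508 = 8.5152646 × 10^-4
  → Var(ȳ_str) = 0.035465652.
Var(ȳ_srs) = (1 − 3567/35830)·52.74/3567 = 0.013313583.
deff = 0.035465652 / 0.013313583 = 2.6639.

2.6639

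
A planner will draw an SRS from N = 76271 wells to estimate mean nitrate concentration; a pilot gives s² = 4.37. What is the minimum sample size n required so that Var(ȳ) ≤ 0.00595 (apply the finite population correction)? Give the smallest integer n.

Without fpc, n₀ = s²/D = 4.37/0.00595 = 734.4538.
With fpc, (1 − n/N)·s²/n ≤ D requires n ≥ n₀/(1 + n₀/N) = 734.4538/(1 + 734.4538/76271) = 727.4488.
Rounding up, n = 728.

728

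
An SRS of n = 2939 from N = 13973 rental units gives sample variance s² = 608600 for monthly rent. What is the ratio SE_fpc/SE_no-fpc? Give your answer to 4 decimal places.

0.8886

f = n/N = 2939/13973 = 0.21033422.
SE_no-fpc = √(s²/n) = 14.390178; SE_fpc = √((1−f)s²/n) = 12.787565.
Ratio = √(1−f) = 0.88863141.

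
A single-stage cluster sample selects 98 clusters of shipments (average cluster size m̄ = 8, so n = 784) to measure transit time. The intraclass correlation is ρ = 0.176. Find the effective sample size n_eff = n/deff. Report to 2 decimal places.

351.25

deff = 1 + (8 − 1)·0.176 = 1 + 1.232 = 2.232.
n_eff = 784 / 2.232 = 351.25.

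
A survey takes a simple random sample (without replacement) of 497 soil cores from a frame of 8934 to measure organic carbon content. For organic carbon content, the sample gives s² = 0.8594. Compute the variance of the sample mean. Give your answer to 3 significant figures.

0.00163

Under SRS without replacement, Var(ȳ) = (1 − f)·s²/n with f = n/N = 497/8934 = 0.05563018.
Var(ȳ) = (1 − 0.05563018)·0.8594/497 = 0.94436982·0.0017291751 = 0.0016329807.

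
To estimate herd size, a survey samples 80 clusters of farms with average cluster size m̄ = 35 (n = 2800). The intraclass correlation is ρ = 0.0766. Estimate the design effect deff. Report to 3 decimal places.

3.604

deff = 1 + (35 − 1)·0.0766 = 1 + 2.6044 = 3.6044.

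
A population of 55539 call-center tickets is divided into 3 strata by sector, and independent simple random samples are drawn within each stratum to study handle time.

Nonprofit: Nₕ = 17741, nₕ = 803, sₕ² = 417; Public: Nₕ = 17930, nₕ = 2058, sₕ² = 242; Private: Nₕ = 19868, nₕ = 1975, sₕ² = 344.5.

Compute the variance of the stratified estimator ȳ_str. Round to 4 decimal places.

Var(ȳ_str) = Σₕ Wₕ²(1 − fₕ)sₕ²/nₕ with Wₕ = Nₕ/N, N = 55539.
Nonprofit: Wₕ = 0.31943319; term = 0.31943319²·(1 − 0.04526239)·417/803 = 0.050589993.
Public: Wₕ = 0.32283621; term = 0.32283621²·(1 − 0.11477970)·242/2058 = 0.010848903.
Private: Wₕ = 0.35773060; term = 0.35773060²·(1 − 0.09940608)·344.5/1975 = 0.020103114.
Sum = 0.08154201.

0.0815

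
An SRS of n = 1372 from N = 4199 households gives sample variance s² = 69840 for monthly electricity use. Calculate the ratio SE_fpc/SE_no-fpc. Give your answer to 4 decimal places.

f = n/N = 1372/4199 = 0.32674446.
SE_no-fpc = √(s²/n) = 7.1346892; SE_fpc = √((1−f)s²/n) = 5.8541659.
Ratio = √(1−f) = 0.82052150.

0.8205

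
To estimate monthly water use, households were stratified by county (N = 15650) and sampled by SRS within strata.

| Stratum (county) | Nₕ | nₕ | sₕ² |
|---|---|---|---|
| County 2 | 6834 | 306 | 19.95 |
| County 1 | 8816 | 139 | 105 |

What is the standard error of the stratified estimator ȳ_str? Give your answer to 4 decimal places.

0.4978

Var(ȳ_str) = Σₕ Wₕ²(1 − fₕ)sₕ²/nₕ with Wₕ = Nₕ/N, N = 15650.
County 2: Wₕ = 0.43667732; term = 0.43667732²·(1 − 0.04477612)·19.95/306 = 0.011875391.
County 1: Wₕ = 0.56332268; term = 0.56332268²·(1 − 0.01576679)·105/139 = 0.23593208.
Sum = 0.24780747.
SE = √(0.24780747) = 0.4978.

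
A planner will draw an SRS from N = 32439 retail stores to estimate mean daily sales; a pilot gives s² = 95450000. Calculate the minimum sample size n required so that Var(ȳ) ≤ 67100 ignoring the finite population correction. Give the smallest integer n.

Without fpc, n₀ = s²/D = 95450000/67100 = 1422.5037.
Rounding up, n = 1423.

1423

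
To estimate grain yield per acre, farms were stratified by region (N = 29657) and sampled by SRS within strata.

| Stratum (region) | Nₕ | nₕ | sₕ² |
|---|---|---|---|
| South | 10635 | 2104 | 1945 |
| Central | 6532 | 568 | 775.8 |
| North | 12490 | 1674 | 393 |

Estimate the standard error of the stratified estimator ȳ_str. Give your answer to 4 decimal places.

0.4381

Var(ȳ_str) = Σₕ Wₕ²(1 − fₕ)sₕ²/nₕ with Wₕ = Nₕ/N, N = 29657.
South: Wₕ = 0.35859999; term = 0.35859999²·(1 − 0.19783733)·1945/2104 = 0.095357943.
Central: Wₕ = 0.22025154; term = 0.22025154²·(1 − 0.08695652)·775.8/568 = 0.060496579.
North: Wₕ = 0.42114846; term = 0.42114846²·(1 − 0.13402722)·393/1674 = 0.036058842.
Sum = 0.19191336.
SE = √(0.19191336) = 0.4381.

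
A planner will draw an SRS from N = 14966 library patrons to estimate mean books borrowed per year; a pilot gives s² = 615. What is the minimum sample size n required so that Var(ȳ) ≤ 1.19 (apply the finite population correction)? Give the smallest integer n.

Without fpc, n₀ = s²/D = 615/1.19 = 516.8067.
With fpc, (1 − n/N)·s²/n ≤ D requires n ≥ n₀/(1 + n₀/N) = 516.8067/(1 + 516.8067/14966) = 499.5560.
Rounding up, n = 500.

500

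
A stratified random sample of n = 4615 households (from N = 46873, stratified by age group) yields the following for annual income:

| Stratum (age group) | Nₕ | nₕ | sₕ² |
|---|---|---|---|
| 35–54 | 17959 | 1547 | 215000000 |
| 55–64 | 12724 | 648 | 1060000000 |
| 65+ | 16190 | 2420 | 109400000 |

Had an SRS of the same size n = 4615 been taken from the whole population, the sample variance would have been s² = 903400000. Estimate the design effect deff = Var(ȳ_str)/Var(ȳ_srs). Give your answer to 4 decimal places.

0.7799

Var(ȳ_str) = Σ Wₕ²(1−fₕ)sₕ²/nₕ with Wₕ = Nₕ/46873:
  35–54: (17959/46873)²·(1−1547/17959)·215000000/1547 = 18644.31
  55–64: (12724/46873)²·(1−648/12724)·1060000000/648 = 114401.61
  65+: (16190/46873)²·(1−2420/16190)·109400000/2420 = 4587.0898
  → Var(ȳ_str) = 137633.01.
Var(ȳ_srs) = (1 − 4615/46873)·903400000/4615 = 176479.62.
deff = 137633.01 / 176479.62 = 0.7799.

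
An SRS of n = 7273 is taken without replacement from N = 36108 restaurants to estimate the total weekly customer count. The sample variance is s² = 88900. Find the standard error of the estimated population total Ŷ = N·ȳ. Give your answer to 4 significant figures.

Var(Ŷ) = N²·Var(ȳ) = N²·(1 − n/N)·s²/n.
f = 7273/36108 = 0.20142351; Var(ȳ) = 0.79857649·88900/7273 = 9.7612334.
Var(Ŷ) = 36108² · 9.7612334 = 1.2726576 × 10^10.
SE(Ŷ) = √(1.2726576 × 10^10) = 112800.

112800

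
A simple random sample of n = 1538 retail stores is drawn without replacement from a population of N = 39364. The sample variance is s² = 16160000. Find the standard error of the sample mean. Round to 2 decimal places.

100.48

Under SRS without replacement, Var(ȳ) = (1 − f)·s²/n with f = n/N = 1538/39364 = 0.03907123.
Var(ȳ) = (1 − 0.03907123)·16160000/1538 = 0.96092877·10507.152 = 10096.625.
SE(ȳ) = √(10096.625) = 100.48.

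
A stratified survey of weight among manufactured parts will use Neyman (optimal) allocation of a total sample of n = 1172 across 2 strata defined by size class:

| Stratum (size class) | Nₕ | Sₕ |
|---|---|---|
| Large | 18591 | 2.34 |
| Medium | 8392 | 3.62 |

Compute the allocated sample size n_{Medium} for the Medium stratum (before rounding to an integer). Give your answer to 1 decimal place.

481.9

Neyman allocation: nₕ = n·NₕSₕ / Σⱼ NⱼSⱼ.
Σ NⱼSⱼ = 18591·2.34 + 8392·3.62 = 73881.98.
n_{Medium} = 1172·8392·3.62 / 73881.98 = 481.9.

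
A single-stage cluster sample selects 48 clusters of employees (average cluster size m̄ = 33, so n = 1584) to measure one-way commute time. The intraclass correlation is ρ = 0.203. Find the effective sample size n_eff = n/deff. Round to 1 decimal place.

211.3

deff = 1 + (33 − 1)·0.203 = 1 + 6.496 = 7.496.
n_eff = 1584 / 7.496 = 211.3.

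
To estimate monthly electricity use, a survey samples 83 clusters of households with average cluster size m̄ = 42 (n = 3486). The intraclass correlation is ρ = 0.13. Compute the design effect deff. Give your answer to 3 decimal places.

deff = 1 + (42 − 1)·0.13 = 1 + 5.33 = 6.33.

6.330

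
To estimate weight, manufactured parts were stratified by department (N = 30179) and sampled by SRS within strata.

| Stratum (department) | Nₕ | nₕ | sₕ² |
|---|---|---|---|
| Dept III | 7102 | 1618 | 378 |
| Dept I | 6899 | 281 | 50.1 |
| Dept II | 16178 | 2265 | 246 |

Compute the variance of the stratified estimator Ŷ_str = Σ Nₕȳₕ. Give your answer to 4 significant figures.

Var(Ŷ_str) = Σₕ Nₕ²(1 − fₕ)sₕ²/nₕ.
Dept III: 7102²·(1 − 1618/7102)·378/1618 = 9.0989525 × 10^6.
Dept I: 6899²·(1 − 281/6899)·50.1/281 = 8.1403732 × 10^6.
Dept II: 16178²·(1 − 2265/16178)·246/2265 = 2.4446265 × 10^7.
Sum = 4.1685591 × 10^7.

4.169 × 10^7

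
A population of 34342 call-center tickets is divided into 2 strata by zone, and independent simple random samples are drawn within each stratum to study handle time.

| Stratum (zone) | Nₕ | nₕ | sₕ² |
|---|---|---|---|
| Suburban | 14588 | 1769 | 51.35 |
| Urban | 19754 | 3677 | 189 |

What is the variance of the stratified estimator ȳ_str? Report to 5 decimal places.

Var(ȳ_str) = Σₕ Wₕ²(1 − fₕ)sₕ²/nₕ with Wₕ = Nₕ/N, N = 34342.
Suburban: Wₕ = 0.42478598; term = 0.42478598²·(1 − 0.12126405)·51.35/1769 = 0.004602686.
Urban: Wₕ = 0.57521402; term = 0.57521402²·(1 − 0.18613952)·189/3677 = 0.013841306.
Sum = 0.018443992.

0.01844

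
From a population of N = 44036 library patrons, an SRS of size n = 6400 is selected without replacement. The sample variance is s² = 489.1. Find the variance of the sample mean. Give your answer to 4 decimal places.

Under SRS without replacement, Var(ȳ) = (1 − f)·s²/n with f = n/N = 6400/44036 = 0.14533563.
Var(ȳ) = (1 − 0.14533563)·489.1/6400 = 0.85466437·0.076421875 = 0.065315053.

0.0653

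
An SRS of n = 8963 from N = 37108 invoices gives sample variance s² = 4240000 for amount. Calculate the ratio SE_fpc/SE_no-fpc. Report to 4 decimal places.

0.8709

f = n/N = 8963/37108 = 0.24153821.
SE_no-fpc = √(s²/n) = 21.749848; SE_fpc = √((1−f)s²/n) = 18.94188.
Ratio = √(1−f) = 0.87089712.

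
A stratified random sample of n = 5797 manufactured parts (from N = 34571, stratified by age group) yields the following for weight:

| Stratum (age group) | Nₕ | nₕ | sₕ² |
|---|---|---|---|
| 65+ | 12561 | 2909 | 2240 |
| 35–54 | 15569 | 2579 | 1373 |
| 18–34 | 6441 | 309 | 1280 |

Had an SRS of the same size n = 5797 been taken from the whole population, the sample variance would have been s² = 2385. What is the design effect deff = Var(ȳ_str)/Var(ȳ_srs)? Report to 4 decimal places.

0.8910

Var(ȳ_str) = Σ Wₕ²(1−fₕ)sₕ²/nₕ with Wₕ = Nₕ/34571:
  65+: (12561/34571)²·(1−2909/12561)·2240/2909 = 0.078112753
  35–54: (15569/34571)²·(1−2579/15569)·1373/2579 = 0.090087634
  18–34: (6441/34571)²·(1−309/6441)·1280/309 = 0.13689357
  → Var(ȳ_str) = 0.30509396.
Var(ȳ_srs) = (1 − 5797/34571)·2385/5797 = 0.34243124.
deff = 0.30509396 / 0.34243124 = 0.8910.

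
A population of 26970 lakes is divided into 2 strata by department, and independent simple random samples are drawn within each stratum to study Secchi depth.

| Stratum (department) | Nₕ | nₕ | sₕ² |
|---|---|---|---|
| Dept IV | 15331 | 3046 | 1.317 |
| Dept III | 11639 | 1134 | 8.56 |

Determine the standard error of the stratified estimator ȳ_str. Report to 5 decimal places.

Var(ȳ_str) = Σₕ Wₕ²(1 − fₕ)sₕ²/nₕ with Wₕ = Nₕ/N, N = 26970.
Dept IV: Wₕ = 0.56844642; term = 0.56844642²·(1 − 0.19868241)·1.317/3046 = 1.11954 × 10^-4.
Dept III: Wₕ = 0.43155358; term = 0.43155358²·(1 − 0.09743105)·8.56/1134 = 0.0012688508.
Sum = 0.0013808048.
SE = √(0.0013808048) = 0.03716.

0.03716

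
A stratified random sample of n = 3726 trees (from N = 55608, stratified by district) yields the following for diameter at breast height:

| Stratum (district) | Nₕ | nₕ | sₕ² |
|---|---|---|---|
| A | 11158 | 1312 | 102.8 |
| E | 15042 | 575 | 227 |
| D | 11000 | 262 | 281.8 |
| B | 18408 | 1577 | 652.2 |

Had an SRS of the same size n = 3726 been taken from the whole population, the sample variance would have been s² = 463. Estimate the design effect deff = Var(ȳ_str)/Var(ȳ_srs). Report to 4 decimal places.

Var(ȳ_str) = Σ Wₕ²(1−fₕ)sₕ²/nₕ with Wₕ = Nₕ/55608:
  A: (11158/55608)²·(1−1312/11158)·102.8/1312 = 0.0027837544
  E: (15042/55608)²·(1−575/15042)·227/575 = 0.027782257
  D: (11000/55608)²·(1−262/11000)·281.8/262 = 0.041084805
  B: (18408/55608)²·(1−1577/18408)·652.2/1577 = 0.041437264
  → Var(ȳ_str) = 0.11308808.
Var(ȳ_srs) = (1 − 3726/55608)·463/3726 = 0.1159358.
deff = 0.11308808 / 0.1159358 = 0.9754.

0.9754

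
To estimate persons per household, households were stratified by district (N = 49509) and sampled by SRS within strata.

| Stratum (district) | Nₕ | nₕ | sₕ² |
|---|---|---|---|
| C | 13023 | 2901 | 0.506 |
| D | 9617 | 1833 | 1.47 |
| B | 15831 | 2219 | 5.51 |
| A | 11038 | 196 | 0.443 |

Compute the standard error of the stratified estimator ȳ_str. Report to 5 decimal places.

Var(ȳ_str) = Σₕ Wₕ²(1 − fₕ)sₕ²/nₕ with Wₕ = Nₕ/N, N = 49509.
C: Wₕ = 0.26304308; term = 0.26304308²·(1 − 0.22275973)·0.506/2901 = 9.3801947 × 10^-6.
D: Wₕ = 0.19424751; term = 0.19424751²·(1 − 0.19059998)·1.47/1833 = 2.4492268 × 10^-5.
B: Wₕ = 0.31976004; term = 0.31976004²·(1 − 0.14016802)·5.51/2219 = 2.1830128 × 10^-4.
A: Wₕ = 0.22294936; term = 0.22294936²·(1 − 0.01775684)·0.443/196 = 1.1035173 × 10^-4.
Sum = 3.6252547 × 10^-4.
SE = √(3.6252547 × 10^-4) = 0.01904.

0.01904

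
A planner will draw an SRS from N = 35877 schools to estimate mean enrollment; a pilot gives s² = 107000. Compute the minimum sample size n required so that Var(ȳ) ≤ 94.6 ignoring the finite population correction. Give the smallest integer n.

Without fpc, n₀ = s²/D = 107000/94.6 = 1131.0782.
Rounding up, n = 1132.

1132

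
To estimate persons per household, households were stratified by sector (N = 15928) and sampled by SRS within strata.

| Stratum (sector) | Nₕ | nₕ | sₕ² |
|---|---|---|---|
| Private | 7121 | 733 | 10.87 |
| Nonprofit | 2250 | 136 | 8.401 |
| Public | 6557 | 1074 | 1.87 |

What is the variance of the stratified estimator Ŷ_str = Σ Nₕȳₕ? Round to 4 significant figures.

Var(Ŷ_str) = Σₕ Nₕ²(1 − fₕ)sₕ²/nₕ.
Private: 7121²·(1 − 733/7121)·10.87/733 = 674576.9.
Nonprofit: 2250²·(1 − 136/2250)·8.401/136 = 293818.8.
Public: 6557²·(1 − 1074/6557)·1.87/1074 = 62598.043.
Sum = 1.0309937 × 10^6.

1.031 × 10^6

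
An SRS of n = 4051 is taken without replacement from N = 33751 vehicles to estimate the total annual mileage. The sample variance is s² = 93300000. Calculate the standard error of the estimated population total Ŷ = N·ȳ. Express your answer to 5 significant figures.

4.8049 × 10^6

Var(Ŷ) = N²·Var(ȳ) = N²·(1 − n/N)·s²/n.
f = 4051/33751 = 0.12002607; Var(ȳ) = 0.87997393·93300000/4051 = 20266.988.
Var(Ŷ) = 33751² · 20266.988 = 2.3086734 × 10^13.
SE(Ŷ) = √(2.3086734 × 10^13) = 4.8049 × 10^6.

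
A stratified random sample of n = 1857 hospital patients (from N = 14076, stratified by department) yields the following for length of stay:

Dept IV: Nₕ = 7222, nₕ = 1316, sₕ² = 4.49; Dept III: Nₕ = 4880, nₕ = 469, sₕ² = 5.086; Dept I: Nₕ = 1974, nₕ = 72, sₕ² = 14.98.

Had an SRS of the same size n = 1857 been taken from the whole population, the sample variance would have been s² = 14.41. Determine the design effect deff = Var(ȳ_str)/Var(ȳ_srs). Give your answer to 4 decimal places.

Var(ȳ_str) = Σ Wₕ²(1−fₕ)sₕ²/nₕ with Wₕ = Nₕ/14076:
  Dept IV: (7222/14076)²·(1−1316/7222)·4.49/1316 = 7.3448488 × 10^-4
  Dept III: (4880/14076)²·(1−469/4880)·5.086/469 = 0.0011781535
  Dept I: (1974/14076)²·(1−72/1974)·14.98/72 = 0.0039425614
  → Var(ȳ_str) = 0.0058551998.
Var(ȳ_srs) = (1 − 1857/14076)·14.41/1857 = 0.0067360993.
deff = 0.0058551998 / 0.0067360993 = 0.8692.

0.8692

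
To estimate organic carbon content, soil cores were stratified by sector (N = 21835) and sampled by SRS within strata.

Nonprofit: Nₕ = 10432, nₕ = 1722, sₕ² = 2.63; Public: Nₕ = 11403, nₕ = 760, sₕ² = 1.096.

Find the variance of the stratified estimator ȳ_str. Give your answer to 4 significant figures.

6.582 × 10^-4

Var(ȳ_str) = Σₕ Wₕ²(1 − fₕ)sₕ²/nₕ with Wₕ = Nₕ/N, N = 21835.
Nonprofit: Wₕ = 0.47776506; term = 0.47776506²·(1 − 0.16506902)·2.63/1722 = 2.9107301 × 10^-4.
Public: Wₕ = 0.52223494; term = 0.52223494²·(1 − 0.06664913)·1.096/760 = 3.6709102 × 10^-4.
Sum = 6.5816403 × 10^-4.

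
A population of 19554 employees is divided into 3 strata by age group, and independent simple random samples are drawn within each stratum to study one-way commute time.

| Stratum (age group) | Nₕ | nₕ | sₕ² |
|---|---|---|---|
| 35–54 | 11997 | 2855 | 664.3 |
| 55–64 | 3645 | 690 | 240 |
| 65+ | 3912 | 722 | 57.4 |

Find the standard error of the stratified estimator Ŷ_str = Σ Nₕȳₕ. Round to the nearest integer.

5501

Var(Ŷ_str) = Σₕ Nₕ²(1 − fₕ)sₕ²/nₕ.
35–54: 11997²·(1 − 2855/11997)·664.3/2855 = 2.5519491 × 10^7.
55–64: 3645²·(1 − 690/3645)·240/690 = 3.7464261 × 10^6.
65+: 3912²·(1 − 722/3912)·57.4/722 = 992120.04.
Sum = 3.0258037 × 10^7.
SE = √(3.0258037 × 10^7) = 5501.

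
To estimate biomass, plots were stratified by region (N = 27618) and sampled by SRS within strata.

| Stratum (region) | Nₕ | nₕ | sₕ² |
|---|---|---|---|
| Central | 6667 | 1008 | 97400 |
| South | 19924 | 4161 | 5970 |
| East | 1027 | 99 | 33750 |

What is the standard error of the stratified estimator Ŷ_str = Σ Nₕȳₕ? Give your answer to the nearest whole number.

Var(Ŷ_str) = Σₕ Nₕ²(1 − fₕ)sₕ²/nₕ.
Central: 6667²·(1 − 1008/6667)·97400/1008 = 3.6455963 × 10^9.
South: 19924²·(1 − 4161/19924)·5970/4161 = 4.5060087 × 10^8.
East: 1027²·(1 − 99/1027)·33750/99 = 3.2490545 × 10^8.
Sum = 4.4211026 × 10^9.
SE = √(4.4211026 × 10^9) = 66491.

66491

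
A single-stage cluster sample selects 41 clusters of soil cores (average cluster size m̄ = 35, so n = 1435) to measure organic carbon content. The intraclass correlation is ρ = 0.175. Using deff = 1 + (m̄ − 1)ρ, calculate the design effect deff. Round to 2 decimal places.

deff = 1 + (35 − 1)·0.175 = 1 + 5.95 = 6.95.

6.95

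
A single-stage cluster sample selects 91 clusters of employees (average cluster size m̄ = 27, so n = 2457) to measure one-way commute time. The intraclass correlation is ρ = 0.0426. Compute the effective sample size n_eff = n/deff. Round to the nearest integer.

deff = 1 + (27 − 1)·0.0426 = 1 + 1.1076 = 2.1076.
n_eff = 2457 / 2.1076 = 1166.

1166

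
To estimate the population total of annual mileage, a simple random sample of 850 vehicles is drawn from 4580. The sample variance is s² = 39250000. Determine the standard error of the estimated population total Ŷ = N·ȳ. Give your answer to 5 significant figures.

Var(Ŷ) = N²·Var(ȳ) = N²·(1 − n/N)·s²/n.
f = 850/4580 = 0.18558952; Var(ȳ) = 0.81441048·39250000/850 = 37606.602.
Var(Ŷ) = 4580² · 37606.602 = 7.8885113 × 10^11.
SE(Ŷ) = √(7.8885113 × 10^11) = 888170.

888170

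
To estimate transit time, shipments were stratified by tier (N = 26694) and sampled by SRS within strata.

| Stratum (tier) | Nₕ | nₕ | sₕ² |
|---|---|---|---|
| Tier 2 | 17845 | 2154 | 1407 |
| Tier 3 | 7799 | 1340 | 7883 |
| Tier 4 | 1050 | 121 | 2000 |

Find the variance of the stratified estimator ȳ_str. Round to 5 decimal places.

0.69518

Var(ȳ_str) = Σₕ Wₕ²(1 − fₕ)sₕ²/nₕ with Wₕ = Nₕ/N, N = 26694.
Tier 2: Wₕ = 0.66850229; term = 0.66850229²·(1 − 0.12070608)·1407/2154 = 0.25667777.
Tier 3: Wₕ = 0.29216303; term = 0.29216303²·(1 − 0.17181690)·7883/1340 = 0.41587577.
Tier 4: Wₕ = 0.03933468; term = 0.03933468²·(1 − 0.11523810)·2000/121 = 0.022626758.
Sum = 0.6951803.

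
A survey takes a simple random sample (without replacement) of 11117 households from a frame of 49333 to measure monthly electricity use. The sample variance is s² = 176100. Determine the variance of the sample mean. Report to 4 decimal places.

Under SRS without replacement, Var(ȳ) = (1 − f)·s²/n with f = n/N = 11117/49333 = 0.22534612.
Var(ȳ) = (1 − 0.22534612)·176100/11117 = 0.77465388·15.840604 = 12.270986.

12.2710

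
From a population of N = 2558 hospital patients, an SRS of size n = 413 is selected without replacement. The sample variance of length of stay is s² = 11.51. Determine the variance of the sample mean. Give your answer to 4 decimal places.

Under SRS without replacement, Var(ȳ) = (1 − f)·s²/n with f = n/N = 413/2558 = 0.16145426.
Var(ȳ) = (1 − 0.16145426)·11.51/413 = 0.83854574·0.027869249 = 0.02336964.

0.0234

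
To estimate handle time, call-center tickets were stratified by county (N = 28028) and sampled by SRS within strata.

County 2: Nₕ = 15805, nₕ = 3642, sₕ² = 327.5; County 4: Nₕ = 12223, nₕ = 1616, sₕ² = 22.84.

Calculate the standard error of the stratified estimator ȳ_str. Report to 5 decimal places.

Var(ȳ_str) = Σₕ Wₕ²(1 − fₕ)sₕ²/nₕ with Wₕ = Nₕ/N, N = 28028.
County 2: Wₕ = 0.56390039; term = 0.56390039²·(1 − 0.23043341)·327.5/3642 = 0.02200505.
County 4: Wₕ = 0.43609961; term = 0.43609961²·(1 − 0.13220977)·22.84/1616 = 0.0023326034.
Sum = 0.024337653.
SE = √(0.024337653) = 0.15601.

0.15601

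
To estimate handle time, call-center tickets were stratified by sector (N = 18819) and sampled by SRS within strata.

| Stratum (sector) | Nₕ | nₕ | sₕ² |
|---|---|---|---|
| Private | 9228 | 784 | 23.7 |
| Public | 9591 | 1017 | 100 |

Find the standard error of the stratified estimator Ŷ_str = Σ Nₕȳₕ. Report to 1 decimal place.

3231.3

Var(Ŷ_str) = Σₕ Nₕ²(1 − fₕ)sₕ²/nₕ.
Private: 9228²·(1 − 784/9228)·23.7/784 = 2.355527 × 10^6.
Public: 9591²·(1 − 1017/9591)·100/1017 = 8.0858637 × 10^6.
Sum = 1.0441391 × 10^7.
SE = √(1.0441391 × 10^7) = 3231.3.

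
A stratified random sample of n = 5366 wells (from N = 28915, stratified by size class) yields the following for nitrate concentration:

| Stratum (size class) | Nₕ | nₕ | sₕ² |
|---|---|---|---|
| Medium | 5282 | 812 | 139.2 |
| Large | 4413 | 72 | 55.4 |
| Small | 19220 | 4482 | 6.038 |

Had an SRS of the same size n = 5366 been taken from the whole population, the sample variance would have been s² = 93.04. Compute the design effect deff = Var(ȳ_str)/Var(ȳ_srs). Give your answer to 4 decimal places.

Var(ȳ_str) = Σ Wₕ²(1−fₕ)sₕ²/nₕ with Wₕ = Nₕ/28915:
  Medium: (5282/28915)²·(1−812/5282)·139.2/812 = 0.0048410853
  Large: (4413/28915)²·(1−72/4413)·55.4/72 = 0.017630092
  Small: (19220/28915)²·(1−4482/19220)·6.038/4482 = 4.5642224 × 10^-4
  → Var(ȳ_str) = 0.0229276.
Var(ȳ_srs) = (1 − 5366/28915)·93.04/5366 = 0.014121093.
deff = 0.0229276 / 0.014121093 = 1.6236.

1.6236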